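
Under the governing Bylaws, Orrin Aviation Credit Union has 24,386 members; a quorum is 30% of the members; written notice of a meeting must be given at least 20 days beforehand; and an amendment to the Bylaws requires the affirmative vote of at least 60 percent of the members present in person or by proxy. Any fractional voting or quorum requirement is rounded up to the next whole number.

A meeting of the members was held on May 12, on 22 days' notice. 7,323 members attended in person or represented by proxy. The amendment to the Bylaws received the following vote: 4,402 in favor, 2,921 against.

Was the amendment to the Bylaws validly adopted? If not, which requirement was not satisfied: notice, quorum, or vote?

Valid — all requirements satisfied.

Notice: 22 days given; 20 required. Satisfied.
Quorum: 30% of 24,386 = 7,315.80, rounded up to 7,316; 7,323 present. Satisfied.
Vote: requires three-fifths of those present (7,323); 3/5 of 7323 = 4393.80, rounded up to 4394, so 4,394 needed; 4,402 in favor. Satisfied.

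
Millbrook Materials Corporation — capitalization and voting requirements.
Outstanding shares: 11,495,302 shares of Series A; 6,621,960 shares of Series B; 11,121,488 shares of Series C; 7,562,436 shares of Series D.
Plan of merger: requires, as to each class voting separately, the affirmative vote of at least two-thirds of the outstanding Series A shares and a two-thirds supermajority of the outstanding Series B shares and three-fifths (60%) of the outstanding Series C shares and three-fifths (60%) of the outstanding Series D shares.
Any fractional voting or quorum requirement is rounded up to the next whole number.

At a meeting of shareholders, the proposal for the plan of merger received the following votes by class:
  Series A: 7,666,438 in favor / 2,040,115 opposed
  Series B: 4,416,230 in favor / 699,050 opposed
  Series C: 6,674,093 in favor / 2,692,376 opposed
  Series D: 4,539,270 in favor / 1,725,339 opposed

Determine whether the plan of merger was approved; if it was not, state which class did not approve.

Series A: 2/3 of 11495302 = 7663534.67, rounded up to 7663535; 7,663,535 required, 7,666,438 in favor — approved.
Series B: 2/3 of 6621960 = 4414640; 4,414,640 required, 4,416,230 in favor — approved.
Series C: 3/5 of 11121488 = 6672892.80, rounded up to 6672893; 6,672,893 required, 6,674,093 in favor — approved.
Series D: 3/5 of 7562436 = 4537461.60, rounded up to 4537462; 4,537,462 required, 4,539,270 in favor — approved.

Approved — every class gave the required vote.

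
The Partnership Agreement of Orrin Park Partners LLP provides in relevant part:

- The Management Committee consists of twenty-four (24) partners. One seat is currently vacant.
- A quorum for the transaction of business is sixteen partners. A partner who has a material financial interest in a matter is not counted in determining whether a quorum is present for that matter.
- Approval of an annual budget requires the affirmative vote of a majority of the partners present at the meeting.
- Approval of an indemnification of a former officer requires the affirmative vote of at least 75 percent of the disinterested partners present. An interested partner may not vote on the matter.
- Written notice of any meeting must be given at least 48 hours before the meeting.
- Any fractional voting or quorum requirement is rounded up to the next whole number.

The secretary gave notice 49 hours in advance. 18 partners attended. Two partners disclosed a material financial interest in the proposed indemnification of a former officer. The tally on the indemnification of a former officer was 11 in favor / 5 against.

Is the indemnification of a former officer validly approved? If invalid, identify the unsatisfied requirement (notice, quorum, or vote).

Invalid — vote requirement not satisfied.

Notice: 49 hours given; 48 required (49 ≥ 48). Satisfied.
Quorum: 18 present, but the 2 interested partners do not count, leaving 16. Quorum is 16. Satisfied.
Vote: the indemnification of a former officer requires three-fourths of the disinterested partners present (18 − 2 = 16). 3/4 of 16 = 12, so 12 affirmative votes are needed; 11 voted in favor. Not satisfied.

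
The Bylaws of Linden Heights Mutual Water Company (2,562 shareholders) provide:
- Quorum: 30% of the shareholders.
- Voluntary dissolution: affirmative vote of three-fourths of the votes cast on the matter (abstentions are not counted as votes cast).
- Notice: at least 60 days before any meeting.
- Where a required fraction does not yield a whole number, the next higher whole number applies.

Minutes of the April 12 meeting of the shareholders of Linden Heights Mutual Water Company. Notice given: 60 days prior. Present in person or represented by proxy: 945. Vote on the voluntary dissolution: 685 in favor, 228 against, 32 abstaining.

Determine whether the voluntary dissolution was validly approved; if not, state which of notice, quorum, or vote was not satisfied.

Notice: 60 days given; 60 required. Satisfied.
Quorum: 30% of 2,562 = 768.60, rounded up to 769; 945 present. Satisfied.
Vote: requires three-fourths of the votes cast (945 − 32 abstaining = 913); 3/4 of 913 = 684.75, rounded up to 685, so 685 needed; 685 in favor. Satisfied.

Valid — all requirements satisfied.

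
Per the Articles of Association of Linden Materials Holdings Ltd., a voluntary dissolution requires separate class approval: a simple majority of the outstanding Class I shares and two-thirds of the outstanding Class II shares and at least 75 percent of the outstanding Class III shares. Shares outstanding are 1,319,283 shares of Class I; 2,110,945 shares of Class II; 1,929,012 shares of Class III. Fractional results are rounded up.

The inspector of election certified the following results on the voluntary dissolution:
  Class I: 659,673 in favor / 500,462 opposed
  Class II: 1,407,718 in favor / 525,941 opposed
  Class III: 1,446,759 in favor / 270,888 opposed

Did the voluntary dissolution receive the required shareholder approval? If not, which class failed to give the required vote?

Approved — every class gave the required vote.

Class I: a majority of 1319283 is 659642; 659,642 required, 659,673 in favor — approved.
Class II: 2/3 of 2110945 = 1407296.67, rounded up to 1407297; 1,407,297 required, 1,407,718 in favor — approved.
Class III: 3/4 of 1929012 = 1446759; 1,446,759 required, 1,446,759 in favor — approved.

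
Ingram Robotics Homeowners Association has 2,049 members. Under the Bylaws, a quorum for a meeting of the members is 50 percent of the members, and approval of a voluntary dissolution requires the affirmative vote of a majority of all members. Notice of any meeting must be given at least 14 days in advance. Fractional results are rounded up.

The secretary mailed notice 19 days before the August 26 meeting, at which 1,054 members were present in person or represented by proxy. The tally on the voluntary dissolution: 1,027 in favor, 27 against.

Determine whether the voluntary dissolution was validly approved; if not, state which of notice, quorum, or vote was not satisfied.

Valid — all requirements satisfied.

Notice: 19 days given; 14 required. Satisfied.
Quorum: 50% of 2,049 = 1,024.50, rounded up to 1,025; 1,054 present. Satisfied.
Vote: requires a majority of all members (2,049); a majority of 2049 is 1025, so 1,025 needed; 1,027 in favor. Satisfied.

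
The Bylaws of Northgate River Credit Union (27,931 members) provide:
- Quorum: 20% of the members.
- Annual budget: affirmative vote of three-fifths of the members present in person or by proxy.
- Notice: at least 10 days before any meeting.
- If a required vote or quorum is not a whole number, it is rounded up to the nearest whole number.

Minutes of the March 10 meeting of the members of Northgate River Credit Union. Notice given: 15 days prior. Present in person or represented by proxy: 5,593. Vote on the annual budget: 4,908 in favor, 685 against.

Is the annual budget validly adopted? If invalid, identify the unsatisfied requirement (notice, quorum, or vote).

Valid — all requirements satisfied.

Notice: 15 days given; 10 required. Satisfied.
Quorum: 20% of 27,931 = 5,586.20, rounded up to 5,587; 5,593 present. Satisfied.
Vote: requires three-fifths of those present (5,593); 3/5 of 5593 = 3355.80, rounded up to 3356, so 3,356 needed; 4,908 in favor. Satisfied.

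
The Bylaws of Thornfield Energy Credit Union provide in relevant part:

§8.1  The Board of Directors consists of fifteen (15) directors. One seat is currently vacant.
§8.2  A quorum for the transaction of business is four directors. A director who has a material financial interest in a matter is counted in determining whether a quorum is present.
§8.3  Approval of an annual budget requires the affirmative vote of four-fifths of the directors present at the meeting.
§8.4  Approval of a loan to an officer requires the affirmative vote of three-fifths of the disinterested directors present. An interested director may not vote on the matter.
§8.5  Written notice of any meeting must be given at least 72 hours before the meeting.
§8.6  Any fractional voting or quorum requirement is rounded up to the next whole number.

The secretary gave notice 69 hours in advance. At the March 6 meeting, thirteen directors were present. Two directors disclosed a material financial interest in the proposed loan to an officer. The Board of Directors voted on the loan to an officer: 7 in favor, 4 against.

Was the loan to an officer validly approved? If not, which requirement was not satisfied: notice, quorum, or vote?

Invalid — notice requirement not satisfied.

Notice: 69 hours given; 72 required (69 < 72). Not satisfied.
Quorum: 13 present (interested directors count toward quorum); quorum is 4. Satisfied.
Vote: the loan to an officer requires three-fifths of the disinterested directors present (13 − 2 = 11). 3/5 of 11 = 6.60, rounded up to 7, so 7 affirmative votes are needed; 7 voted in favor. Satisfied.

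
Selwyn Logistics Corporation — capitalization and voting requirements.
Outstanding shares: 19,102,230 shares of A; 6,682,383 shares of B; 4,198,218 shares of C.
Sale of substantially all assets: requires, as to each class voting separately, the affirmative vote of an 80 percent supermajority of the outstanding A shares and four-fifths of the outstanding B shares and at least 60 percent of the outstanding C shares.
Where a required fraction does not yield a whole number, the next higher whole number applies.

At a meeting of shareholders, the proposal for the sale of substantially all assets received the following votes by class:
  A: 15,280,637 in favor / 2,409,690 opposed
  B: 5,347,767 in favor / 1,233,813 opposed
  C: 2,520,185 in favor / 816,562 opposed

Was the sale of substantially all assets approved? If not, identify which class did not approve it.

A: 4/5 of 19102230 = 15281784; 15,281,784 required, 15,280,637 in favor — not approved.
B: 4/5 of 6682383 = 5345906.40, rounded up to 5345907; 5,345,907 required, 5,347,767 in favor — approved.
C: 3/5 of 4198218 = 2518930.80, rounded up to 2518931; 2,518,931 required, 2,520,185 in favor — approved.

Not approved — the A shares did not give the required vote.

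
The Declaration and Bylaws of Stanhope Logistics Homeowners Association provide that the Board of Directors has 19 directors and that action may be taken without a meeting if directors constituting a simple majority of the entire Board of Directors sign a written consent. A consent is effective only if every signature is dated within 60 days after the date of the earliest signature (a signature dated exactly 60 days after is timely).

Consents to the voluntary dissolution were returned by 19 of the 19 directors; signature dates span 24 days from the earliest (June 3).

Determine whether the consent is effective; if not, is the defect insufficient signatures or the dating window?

Effective — both the signature and dating-window requirements are satisfied.

Signatures required: a simple majority of 19 — a majority of 19 is 10, so 10 needed; 19 signed. Sufficient.
Dating window: the latest signature is 24 days after the earliest; the limit is 60 days. Within the window.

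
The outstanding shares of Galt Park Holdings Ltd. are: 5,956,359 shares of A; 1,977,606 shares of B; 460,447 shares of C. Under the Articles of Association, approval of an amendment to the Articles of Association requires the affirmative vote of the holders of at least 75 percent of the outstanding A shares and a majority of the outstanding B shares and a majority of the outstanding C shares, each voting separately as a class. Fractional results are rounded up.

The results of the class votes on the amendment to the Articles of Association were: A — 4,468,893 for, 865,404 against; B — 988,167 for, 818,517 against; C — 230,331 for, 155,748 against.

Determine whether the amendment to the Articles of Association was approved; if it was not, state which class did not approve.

A: 3/4 of 5956359 = 4467269.25, rounded up to 4467270; 4,467,270 required, 4,468,893 in favor — approved.
B: a majority of 1977606 is 988804; 988,804 required, 988,167 in favor — not approved.
C: a majority of 460447 is 230224; 230,224 required, 230,331 in favor — approved.

Not approved — the B shares did not give the required vote.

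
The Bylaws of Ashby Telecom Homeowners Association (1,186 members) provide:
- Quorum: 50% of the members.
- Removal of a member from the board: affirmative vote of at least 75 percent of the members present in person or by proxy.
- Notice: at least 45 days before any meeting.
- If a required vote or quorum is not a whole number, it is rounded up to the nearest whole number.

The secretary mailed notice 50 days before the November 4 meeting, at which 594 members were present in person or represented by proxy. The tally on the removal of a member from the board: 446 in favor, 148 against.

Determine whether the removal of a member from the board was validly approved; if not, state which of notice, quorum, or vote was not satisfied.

Valid — all requirements satisfied.

Notice: 50 days given; 45 required. Satisfied.
Quorum: 50% of 1,186 = 593; 594 present. Satisfied.
Vote: requires three-fourths of those present (594); 3/4 of 594 = 445.50, rounded up to 446, so 446 needed; 446 in favor. Satisfied.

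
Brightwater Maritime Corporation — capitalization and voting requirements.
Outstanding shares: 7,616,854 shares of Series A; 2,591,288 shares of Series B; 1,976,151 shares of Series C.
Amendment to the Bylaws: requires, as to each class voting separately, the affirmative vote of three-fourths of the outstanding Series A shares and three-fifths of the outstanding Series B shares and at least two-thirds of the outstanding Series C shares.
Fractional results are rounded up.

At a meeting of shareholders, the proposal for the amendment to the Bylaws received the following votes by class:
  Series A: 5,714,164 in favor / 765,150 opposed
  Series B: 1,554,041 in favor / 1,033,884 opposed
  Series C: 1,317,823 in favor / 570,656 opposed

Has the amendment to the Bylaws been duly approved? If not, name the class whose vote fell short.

Series A: 3/4 of 7616854 = 5712640.50, rounded up to 5712641; 5,712,641 required, 5,714,164 in favor — approved.
Series B: 3/5 of 2591288 = 1554772.80, rounded up to 1554773; 1,554,773 required, 1,554,041 in favor — not approved.
Series C: 2/3 of 1976151 = 1317434; 1,317,434 required, 1,317,823 in favor — approved.

Not approved — the Series B shares did not give the required vote.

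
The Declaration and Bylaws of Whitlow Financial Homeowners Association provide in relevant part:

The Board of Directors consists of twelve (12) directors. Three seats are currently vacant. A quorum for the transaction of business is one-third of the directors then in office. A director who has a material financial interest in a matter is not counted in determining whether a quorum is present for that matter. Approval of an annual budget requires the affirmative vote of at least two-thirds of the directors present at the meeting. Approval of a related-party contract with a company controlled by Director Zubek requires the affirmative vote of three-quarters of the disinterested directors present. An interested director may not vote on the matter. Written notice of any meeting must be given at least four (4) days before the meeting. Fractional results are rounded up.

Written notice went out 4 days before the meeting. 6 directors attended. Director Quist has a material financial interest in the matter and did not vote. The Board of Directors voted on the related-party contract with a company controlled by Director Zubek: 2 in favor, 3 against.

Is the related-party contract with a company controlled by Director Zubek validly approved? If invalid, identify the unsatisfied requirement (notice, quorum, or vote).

Invalid — vote requirement not satisfied.

Notice: 4 days given; 4 required (4 ≥ 4). Satisfied.
Quorum: 6 present, but the 1 interested director does not count, leaving 5. Quorum is 3. Satisfied.
Vote: the related-party contract with a company controlled by Director Zubek requires three-fourths of the disinterested directors present (6 − 1 = 5). 3/4 of 5 = 3.75, rounded up to 4, so 4 affirmative votes are needed; 2 voted in favor. Not satisfied.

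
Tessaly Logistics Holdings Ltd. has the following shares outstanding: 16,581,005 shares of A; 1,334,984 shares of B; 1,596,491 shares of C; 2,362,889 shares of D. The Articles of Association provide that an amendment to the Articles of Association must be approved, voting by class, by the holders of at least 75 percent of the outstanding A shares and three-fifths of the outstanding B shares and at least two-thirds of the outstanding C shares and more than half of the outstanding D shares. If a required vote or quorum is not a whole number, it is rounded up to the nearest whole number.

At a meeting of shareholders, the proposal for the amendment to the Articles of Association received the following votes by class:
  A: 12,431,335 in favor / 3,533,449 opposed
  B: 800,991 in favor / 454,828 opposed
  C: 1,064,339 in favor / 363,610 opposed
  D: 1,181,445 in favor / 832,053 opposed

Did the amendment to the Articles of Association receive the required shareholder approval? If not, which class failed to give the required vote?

Not approved — the A shares did not give the required vote.

A: 3/4 of 16581005 = 12435753.75, rounded up to 12435754; 12,435,754 required, 12,431,335 in favor — not approved.
B: 3/5 of 1334984 = 800990.40, rounded up to 800991; 800,991 required, 800,991 in favor — approved.
C: 2/3 of 1596491 = 1064327.33, rounded up to 1064328; 1,064,328 required, 1,064,339 in favor — approved.
D: a majority of 2362889 is 1181445; 1,181,445 required, 1,181,445 in favor — approved.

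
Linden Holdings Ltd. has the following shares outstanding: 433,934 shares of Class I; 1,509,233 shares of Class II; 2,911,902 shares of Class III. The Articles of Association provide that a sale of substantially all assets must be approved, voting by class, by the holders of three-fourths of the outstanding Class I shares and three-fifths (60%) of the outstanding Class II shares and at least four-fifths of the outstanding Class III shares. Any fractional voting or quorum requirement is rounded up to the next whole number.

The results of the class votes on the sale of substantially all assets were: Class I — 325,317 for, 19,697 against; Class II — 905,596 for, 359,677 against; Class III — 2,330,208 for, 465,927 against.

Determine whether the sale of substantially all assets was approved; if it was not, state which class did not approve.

Not approved — the Class I shares did not give the required vote.

Class I: 3/4 of 433934 = 325450.50, rounded up to 325451; 325,451 required, 325,317 in favor — not approved.
Class II: 3/5 of 1509233 = 905539.80, rounded up to 905540; 905,540 required, 905,596 in favor — approved.
Class III: 4/5 of 2911902 = 2329521.60, rounded up to 2329522; 2,329,522 required, 2,330,208 in favor — approved.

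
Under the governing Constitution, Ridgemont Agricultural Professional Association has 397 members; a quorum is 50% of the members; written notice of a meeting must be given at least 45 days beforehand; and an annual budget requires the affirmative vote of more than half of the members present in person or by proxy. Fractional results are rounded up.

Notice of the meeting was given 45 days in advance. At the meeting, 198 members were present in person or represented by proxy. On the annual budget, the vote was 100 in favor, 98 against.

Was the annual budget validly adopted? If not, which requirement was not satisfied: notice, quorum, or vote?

Invalid — quorum requirement not satisfied.

Notice: 45 days given; 45 required. Satisfied.
Quorum: 50% of 397 = 198.50, rounded up to 199; 198 present. Not satisfied.
Vote: requires a majority of those present (198); a majority of 198 is 100, so 100 needed; 100 in favor. Satisfied.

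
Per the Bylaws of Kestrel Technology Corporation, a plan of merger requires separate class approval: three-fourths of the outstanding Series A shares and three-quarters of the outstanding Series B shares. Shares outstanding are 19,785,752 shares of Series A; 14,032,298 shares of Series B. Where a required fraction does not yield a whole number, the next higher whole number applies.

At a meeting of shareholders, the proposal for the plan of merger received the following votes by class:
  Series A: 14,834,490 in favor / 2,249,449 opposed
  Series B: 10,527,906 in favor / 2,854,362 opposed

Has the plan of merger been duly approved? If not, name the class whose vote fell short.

Not approved — the Series A shares did not give the required vote.

Series A: 3/4 of 19785752 = 14839314; 14,839,314 required, 14,834,490 in favor — not approved.
Series B: 3/4 of 14032298 = 10524223.50, rounded up to 10524224; 10,524,224 required, 10,527,906 in favor — approved.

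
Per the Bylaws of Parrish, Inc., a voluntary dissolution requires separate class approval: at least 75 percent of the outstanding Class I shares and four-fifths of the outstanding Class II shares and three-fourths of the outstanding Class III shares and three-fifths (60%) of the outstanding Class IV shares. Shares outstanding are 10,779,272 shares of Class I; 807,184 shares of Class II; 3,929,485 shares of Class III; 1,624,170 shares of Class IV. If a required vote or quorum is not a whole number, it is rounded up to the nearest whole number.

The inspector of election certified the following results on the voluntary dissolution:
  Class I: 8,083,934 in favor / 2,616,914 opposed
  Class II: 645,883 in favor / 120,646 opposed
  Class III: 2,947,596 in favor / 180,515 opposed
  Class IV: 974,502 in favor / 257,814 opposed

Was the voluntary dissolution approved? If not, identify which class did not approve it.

Class I: 3/4 of 10779272 = 8084454; 8,084,454 required, 8,083,934 in favor — not approved.
Class II: 4/5 of 807184 = 645747.20, rounded up to 645748; 645,748 required, 645,883 in favor — approved.
Class III: 3/4 of 3929485 = 2947113.75, rounded up to 2947114; 2,947,114 required, 2,947,596 in favor — approved.
Class IV: 3/5 of 1624170 = 974502; 974,502 required, 974,502 in favor — approved.

Not approved — the Class I shares did not give the required vote.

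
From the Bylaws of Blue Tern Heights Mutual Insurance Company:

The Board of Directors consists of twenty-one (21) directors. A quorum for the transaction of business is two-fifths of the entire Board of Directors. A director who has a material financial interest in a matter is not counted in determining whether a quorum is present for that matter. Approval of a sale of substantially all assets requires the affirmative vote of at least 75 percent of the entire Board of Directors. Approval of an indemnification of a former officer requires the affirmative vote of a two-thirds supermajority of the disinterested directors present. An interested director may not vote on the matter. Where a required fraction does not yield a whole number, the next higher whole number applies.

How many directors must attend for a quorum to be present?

9

2/5 of 21 = 8.40, rounded up to 9.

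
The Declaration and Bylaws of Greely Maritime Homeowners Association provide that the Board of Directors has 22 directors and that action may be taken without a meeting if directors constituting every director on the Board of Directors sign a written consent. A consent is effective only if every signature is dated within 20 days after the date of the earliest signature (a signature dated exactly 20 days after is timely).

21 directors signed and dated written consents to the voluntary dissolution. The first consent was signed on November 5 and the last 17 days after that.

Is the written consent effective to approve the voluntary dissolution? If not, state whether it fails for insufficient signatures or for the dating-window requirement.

Not effective — insufficient signatures.

Signatures required: the unanimous vote of 22 — unanimous means all 22, so 22 needed; 21 signed. Insufficient.
Dating window: the latest signature is 17 days after the earliest; the limit is 20 days. Within the window.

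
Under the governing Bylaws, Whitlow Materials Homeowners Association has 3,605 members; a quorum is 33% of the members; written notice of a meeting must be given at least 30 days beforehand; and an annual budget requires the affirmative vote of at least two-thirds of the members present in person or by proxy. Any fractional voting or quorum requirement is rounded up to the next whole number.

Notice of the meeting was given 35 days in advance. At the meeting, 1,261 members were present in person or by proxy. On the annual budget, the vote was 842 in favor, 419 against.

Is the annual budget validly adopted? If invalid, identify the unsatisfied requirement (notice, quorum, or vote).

Valid — all requirements satisfied.

Notice: 35 days given; 30 required. Satisfied.
Quorum: 33% of 3,605 = 1,189.65, rounded up to 1,190; 1,261 present. Satisfied.
Vote: requires two-thirds of those present (1,261); 2/3 of 1261 = 840.67, rounded up to 841, so 841 needed; 842 in favor. Satisfied.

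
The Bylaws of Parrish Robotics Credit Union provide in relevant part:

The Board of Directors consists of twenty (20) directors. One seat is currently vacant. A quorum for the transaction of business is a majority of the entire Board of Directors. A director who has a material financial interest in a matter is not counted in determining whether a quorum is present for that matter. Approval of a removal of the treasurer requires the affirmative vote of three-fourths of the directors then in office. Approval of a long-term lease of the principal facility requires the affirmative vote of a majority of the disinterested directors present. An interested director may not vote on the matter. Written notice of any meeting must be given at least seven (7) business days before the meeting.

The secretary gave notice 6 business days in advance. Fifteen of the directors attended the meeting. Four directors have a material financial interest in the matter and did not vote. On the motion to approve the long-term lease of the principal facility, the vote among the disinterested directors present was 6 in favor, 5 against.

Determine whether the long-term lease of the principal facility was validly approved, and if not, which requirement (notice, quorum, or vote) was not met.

Invalid — notice requirement not satisfied.

Notice: 6 business days given; 7 required (6 < 7). Not satisfied.
Quorum: 15 present, but the 4 interested directors do not count, leaving 11. Quorum is 11. Satisfied.
Vote: the long-term lease of the principal facility requires a majority of the disinterested directors present (15 − 4 = 11). A majority of 11 is 6, so 6 affirmative votes are needed; 6 voted in favor. Satisfied.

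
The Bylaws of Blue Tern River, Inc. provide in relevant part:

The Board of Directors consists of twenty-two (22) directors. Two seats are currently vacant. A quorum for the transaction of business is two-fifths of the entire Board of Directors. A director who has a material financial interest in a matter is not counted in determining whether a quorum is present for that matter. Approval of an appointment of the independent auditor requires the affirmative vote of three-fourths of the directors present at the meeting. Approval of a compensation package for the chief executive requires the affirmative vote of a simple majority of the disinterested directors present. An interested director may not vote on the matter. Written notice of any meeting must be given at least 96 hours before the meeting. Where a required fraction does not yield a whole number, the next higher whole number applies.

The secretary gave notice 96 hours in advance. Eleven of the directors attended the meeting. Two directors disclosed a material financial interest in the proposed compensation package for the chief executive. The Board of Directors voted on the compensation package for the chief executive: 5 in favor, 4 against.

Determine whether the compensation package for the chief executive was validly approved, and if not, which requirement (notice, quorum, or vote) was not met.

Valid — all requirements satisfied.

Notice: 96 hours given; 96 required (96 ≥ 96). Satisfied.
Quorum: 11 present, but the 2 interested directors do not count, leaving 9. Quorum is 9. Satisfied.
Vote: the compensation package for the chief executive requires a majority of the disinterested directors present (11 − 2 = 9). A majority of 9 is 5, so 5 affirmative votes are needed; 5 voted in favor. Satisfied.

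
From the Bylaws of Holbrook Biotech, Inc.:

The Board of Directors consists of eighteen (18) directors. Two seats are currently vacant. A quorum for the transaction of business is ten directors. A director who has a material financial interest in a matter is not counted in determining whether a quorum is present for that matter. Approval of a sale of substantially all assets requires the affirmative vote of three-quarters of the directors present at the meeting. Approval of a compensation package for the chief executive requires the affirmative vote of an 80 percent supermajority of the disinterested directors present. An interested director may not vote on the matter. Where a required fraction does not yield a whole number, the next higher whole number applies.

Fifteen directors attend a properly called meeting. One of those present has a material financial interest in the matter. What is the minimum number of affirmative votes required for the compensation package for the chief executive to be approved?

12

The compensation package for the chief executive requires four-fifths of the disinterested directors present (15 − 1 = 14).
4/5 of 14 = 11.20, rounded up to 12.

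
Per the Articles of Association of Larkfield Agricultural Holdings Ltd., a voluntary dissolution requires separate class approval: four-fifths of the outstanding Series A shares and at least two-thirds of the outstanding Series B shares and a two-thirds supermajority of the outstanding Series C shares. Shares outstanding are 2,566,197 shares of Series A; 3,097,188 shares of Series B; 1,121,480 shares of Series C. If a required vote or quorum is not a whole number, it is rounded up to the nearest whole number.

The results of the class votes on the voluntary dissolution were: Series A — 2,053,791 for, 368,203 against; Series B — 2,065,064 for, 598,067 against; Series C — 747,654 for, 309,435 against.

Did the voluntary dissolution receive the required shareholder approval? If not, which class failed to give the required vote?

Series A: 4/5 of 2566197 = 2052957.60, rounded up to 2052958; 2,052,958 required, 2,053,791 in favor — approved.
Series B: 2/3 of 3097188 = 2064792; 2,064,792 required, 2,065,064 in favor — approved.
Series C: 2/3 of 1121480 = 747653.33, rounded up to 747654; 747,654 required, 747,654 in favor — approved.

Approved — every class gave the required vote.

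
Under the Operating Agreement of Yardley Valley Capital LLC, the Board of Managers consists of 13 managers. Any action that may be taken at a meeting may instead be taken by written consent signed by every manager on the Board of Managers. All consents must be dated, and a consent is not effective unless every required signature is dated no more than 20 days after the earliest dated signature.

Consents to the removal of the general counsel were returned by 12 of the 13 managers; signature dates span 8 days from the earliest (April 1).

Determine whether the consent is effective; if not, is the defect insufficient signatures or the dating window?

Signatures required: every one of 13 — unanimous means all 13, so 13 needed; 12 signed. Insufficient.
Dating window: the latest signature is 8 days after the earliest; the limit is 20 days. Within the window.

Not effective — insufficient signatures.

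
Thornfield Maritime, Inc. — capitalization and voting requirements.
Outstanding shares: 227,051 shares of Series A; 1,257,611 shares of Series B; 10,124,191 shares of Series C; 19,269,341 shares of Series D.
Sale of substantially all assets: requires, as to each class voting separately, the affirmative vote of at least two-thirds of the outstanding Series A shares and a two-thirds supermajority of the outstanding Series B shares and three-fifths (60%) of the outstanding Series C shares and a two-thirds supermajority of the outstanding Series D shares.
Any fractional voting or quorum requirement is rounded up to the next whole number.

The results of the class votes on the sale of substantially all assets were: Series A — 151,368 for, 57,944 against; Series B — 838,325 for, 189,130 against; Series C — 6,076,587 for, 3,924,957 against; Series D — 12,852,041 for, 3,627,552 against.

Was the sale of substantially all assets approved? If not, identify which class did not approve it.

Series A: 2/3 of 227051 = 151367.33, rounded up to 151368; 151,368 required, 151,368 in favor — approved.
Series B: 2/3 of 1257611 = 838407.33, rounded up to 838408; 838,408 required, 838,325 in favor — not approved.
Series C: 3/5 of 10124191 = 6074514.60, rounded up to 6074515; 6,074,515 required, 6,076,587 in favor — approved.
Series D: 2/3 of 19269341 = 12846227.33, rounded up to 12846228; 12,846,228 required, 12,852,041 in favor — approved.

Not approved — the Series B shares did not give the required vote.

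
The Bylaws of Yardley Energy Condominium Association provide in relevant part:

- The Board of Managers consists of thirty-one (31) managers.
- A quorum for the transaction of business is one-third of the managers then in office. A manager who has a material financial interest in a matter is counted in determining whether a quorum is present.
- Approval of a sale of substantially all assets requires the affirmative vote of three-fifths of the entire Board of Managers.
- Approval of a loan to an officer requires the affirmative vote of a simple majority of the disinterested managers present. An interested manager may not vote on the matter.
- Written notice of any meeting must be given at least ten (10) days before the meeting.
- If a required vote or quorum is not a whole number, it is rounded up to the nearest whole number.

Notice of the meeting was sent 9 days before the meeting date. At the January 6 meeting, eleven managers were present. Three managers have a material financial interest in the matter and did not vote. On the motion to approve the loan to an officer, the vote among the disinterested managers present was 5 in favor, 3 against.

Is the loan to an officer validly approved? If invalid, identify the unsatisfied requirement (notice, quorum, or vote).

Invalid — notice requirement not satisfied.

Notice: 9 days given; 10 required (9 < 10). Not satisfied.
Quorum: 11 present (interested managers count toward quorum); quorum is 11. Satisfied.
Vote: the loan to an officer requires a majority of the disinterested managers present (11 − 3 = 8). A majority of 8 is 5, so 5 affirmative votes are needed; 5 voted in favor. Satisfied.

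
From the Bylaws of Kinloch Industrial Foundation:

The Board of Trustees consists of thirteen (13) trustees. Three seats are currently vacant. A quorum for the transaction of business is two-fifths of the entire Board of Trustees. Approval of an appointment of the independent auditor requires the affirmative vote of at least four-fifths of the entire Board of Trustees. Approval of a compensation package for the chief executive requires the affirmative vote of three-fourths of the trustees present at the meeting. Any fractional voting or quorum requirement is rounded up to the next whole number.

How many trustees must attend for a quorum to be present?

6

2/5 of 13 = 5.20, rounded up to 6.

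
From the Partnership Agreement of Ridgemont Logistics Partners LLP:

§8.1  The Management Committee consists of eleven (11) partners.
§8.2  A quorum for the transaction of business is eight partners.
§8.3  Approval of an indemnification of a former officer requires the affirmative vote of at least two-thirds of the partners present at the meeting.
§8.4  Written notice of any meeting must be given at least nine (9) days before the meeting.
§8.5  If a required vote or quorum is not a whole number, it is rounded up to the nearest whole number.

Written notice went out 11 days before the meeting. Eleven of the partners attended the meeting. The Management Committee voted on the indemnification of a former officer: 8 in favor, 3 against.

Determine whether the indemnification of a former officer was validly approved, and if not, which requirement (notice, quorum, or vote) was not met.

Valid — all requirements satisfied.

Notice: 11 days given; 9 required (11 ≥ 9). Satisfied.
Quorum: 11 present; quorum is 8. Satisfied.
Vote: the indemnification of a former officer requires two-thirds of the partners present (11). 2/3 of 11 = 7.33, rounded up to 8, so 8 affirmative votes are needed; 8 voted in favor. Satisfied.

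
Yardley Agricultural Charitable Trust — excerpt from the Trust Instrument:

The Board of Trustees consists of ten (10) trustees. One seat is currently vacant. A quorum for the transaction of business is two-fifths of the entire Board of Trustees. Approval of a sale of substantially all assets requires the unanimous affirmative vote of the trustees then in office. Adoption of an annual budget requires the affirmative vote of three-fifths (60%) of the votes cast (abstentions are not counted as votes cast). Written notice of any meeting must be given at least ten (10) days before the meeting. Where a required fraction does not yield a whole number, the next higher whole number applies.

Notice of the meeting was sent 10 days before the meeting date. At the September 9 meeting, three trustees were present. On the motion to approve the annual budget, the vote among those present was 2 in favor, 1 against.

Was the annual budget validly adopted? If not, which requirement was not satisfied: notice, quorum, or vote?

Invalid — quorum requirement not satisfied.

Notice: 10 days given; 10 required (10 ≥ 10). Satisfied.
Quorum: 3 present; quorum is 4. Not satisfied.
Vote: the annual budget requires three-fifths of the votes cast (3). 3/5 of 3 = 1.80, rounded up to 2, so 2 affirmative votes are needed; 2 voted in favor. Satisfied. (Moot — without a quorum no business can be validly transacted.)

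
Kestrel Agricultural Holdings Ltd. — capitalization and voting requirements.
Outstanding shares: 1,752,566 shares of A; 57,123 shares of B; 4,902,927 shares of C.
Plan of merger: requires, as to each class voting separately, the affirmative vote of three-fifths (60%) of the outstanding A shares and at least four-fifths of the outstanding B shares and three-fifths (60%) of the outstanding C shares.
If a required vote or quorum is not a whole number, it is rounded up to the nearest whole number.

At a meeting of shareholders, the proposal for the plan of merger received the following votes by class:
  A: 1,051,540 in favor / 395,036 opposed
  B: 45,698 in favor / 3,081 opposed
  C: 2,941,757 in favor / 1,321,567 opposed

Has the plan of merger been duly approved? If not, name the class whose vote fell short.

A: 3/5 of 1752566 = 1051539.60, rounded up to 1051540; 1,051,540 required, 1,051,540 in favor — approved.
B: 4/5 of 57123 = 45698.40, rounded up to 45699; 45,699 required, 45,698 in favor — not approved.
C: 3/5 of 4902927 = 2941756.20, rounded up to 2941757; 2,941,757 required, 2,941,757 in favor — approved.

Not approved — the B shares did not give the required vote.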